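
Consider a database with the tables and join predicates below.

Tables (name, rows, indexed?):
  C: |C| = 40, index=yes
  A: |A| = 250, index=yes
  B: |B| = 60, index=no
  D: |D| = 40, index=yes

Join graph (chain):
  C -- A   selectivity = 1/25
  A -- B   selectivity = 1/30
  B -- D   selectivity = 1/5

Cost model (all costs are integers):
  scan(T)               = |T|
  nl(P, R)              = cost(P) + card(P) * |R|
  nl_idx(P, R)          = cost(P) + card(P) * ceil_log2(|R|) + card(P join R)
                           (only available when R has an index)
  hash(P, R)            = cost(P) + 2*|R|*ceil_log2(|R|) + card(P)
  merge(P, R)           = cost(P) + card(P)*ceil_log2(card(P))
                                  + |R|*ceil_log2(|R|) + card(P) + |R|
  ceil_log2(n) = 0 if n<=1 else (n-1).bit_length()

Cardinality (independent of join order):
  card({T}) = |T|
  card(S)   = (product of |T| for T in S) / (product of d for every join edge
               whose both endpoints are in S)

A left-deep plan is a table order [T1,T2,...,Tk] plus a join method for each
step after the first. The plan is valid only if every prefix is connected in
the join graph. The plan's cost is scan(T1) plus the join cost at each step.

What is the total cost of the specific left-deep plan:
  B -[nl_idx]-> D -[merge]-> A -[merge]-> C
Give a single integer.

step 1: scan B: cost=60, card=60
step 2: join D via nl_idx
    card(P join D) = 60*40/(5) = 480
    cost = 60 + 60*6 + 480 = 900
step 3: join A via merge
    card(P join A) = 480*250/(30) = 4000
    cost = 900 + 480*9 + 250*8 + 480 + 250 = 7950
step 4: join C via merge
    card(P join C) = 4000*40/(25) = 6400
    cost = 7950 + 4000*12 + 40*6 + 4000 + 40 = 60230

60230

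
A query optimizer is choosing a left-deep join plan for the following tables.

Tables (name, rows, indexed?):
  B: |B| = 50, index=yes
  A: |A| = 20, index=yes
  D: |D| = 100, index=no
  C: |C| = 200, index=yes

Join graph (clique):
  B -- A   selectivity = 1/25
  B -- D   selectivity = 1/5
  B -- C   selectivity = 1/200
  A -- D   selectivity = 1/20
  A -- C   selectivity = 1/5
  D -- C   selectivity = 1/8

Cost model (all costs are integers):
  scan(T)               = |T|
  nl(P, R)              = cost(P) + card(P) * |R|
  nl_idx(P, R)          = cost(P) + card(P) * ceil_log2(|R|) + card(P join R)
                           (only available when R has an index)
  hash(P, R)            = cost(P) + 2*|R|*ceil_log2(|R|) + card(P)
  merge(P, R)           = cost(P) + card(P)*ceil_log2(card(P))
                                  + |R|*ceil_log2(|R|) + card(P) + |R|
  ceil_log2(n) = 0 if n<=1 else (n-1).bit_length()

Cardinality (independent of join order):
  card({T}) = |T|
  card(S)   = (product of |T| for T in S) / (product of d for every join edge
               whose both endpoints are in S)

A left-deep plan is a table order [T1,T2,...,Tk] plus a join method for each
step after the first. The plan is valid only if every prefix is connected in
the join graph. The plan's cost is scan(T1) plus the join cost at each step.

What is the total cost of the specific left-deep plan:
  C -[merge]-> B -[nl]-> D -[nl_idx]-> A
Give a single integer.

step 1: scan C: cost=200, card=200
step 2: join B via merge
    card(P join B) = 200*50/(200) = 50
    cost = 200 + 200*8 + 50*6 + 200 + 50 = 2350
step 3: join D via nl
    card(P join D) = 50*100/(5*8) = 125
    cost = 2350 + 50*100 = 7350
step 4: join A via nl_idx
    card(P join A) = 125*20/(25*20*5) = 1
    cost = 7350 + 125*5 + 1 = 7976

7976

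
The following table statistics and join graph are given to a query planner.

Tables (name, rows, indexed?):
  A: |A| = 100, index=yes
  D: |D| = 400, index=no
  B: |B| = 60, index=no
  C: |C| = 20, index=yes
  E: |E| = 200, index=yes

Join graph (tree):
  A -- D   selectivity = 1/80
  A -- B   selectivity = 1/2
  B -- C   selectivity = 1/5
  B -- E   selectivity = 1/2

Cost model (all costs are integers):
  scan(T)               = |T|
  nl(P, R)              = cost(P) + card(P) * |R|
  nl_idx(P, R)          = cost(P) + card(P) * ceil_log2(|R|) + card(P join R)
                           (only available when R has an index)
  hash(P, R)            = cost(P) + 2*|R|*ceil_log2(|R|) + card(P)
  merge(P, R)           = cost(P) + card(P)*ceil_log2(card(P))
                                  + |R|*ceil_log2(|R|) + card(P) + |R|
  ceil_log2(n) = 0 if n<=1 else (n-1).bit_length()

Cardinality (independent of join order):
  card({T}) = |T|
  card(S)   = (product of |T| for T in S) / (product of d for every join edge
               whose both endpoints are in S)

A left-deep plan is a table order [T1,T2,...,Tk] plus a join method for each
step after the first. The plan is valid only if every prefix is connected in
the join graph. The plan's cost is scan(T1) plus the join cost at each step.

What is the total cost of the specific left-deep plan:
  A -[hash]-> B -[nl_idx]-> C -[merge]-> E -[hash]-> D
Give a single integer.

1416920

step 1: scan A: cost=100, card=100
step 2: join B via hash
    card(P join B) = 100*60/(2) = 3000
    cost = 100 + 2*60*6 + 100 = 920
step 3: join C via nl_idx
    card(P join C) = 3000*20/(5) = 12000
    cost = 920 + 3000*5 + 12000 = 27920
step 4: join E via merge
    card(P join E) = 12000*200/(2) = 1200000
    cost = 27920 + 12000*14 + 200*8 + 12000 + 200 = 209720
step 5: join D via hash
    card(P join D) = 1200000*400/(80) = 6000000
    cost = 209720 + 2*400*9 + 1200000 = 1416920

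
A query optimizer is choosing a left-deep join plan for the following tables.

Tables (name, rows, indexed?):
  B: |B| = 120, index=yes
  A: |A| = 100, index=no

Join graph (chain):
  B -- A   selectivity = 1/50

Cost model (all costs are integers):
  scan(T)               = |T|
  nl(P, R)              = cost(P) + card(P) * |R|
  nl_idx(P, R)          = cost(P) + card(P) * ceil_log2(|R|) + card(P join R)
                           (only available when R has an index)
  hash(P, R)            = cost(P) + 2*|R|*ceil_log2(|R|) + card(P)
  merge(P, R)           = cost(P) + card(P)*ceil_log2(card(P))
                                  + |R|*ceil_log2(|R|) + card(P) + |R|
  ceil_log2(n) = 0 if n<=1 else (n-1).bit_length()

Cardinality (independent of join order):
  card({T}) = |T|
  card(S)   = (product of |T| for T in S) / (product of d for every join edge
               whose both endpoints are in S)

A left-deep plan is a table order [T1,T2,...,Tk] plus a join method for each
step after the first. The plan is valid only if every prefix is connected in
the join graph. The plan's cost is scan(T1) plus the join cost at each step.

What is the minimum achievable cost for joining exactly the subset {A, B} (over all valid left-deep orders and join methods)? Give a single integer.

1040

Selinger DP over subsets of {A,B}:
  {B}: scan cost=120, card=120
  {A}: scan cost=100, card=100
  {AB}: card=240; try (B,nl_idx)→1040, (A,hash)→1640, (B,merge)→1860, (B,hash)→1880, (A,merge)→1880, (B,nl)→12100 …(+1); best=1040 via (B,nl_idx)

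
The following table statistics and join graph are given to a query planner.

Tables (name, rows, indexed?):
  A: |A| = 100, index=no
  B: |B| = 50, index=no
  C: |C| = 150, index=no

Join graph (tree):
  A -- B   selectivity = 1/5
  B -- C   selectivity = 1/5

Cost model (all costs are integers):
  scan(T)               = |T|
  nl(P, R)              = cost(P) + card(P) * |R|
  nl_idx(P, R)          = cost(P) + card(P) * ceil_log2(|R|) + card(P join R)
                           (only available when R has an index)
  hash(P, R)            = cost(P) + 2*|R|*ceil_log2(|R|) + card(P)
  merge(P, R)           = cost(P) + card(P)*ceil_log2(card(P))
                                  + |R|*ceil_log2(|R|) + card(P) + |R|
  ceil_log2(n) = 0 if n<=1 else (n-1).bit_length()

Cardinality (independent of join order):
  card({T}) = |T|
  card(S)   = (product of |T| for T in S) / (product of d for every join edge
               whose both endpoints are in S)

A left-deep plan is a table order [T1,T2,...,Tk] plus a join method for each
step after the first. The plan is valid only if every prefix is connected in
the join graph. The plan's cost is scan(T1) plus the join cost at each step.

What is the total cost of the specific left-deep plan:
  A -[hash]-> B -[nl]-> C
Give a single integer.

step 1: scan A: cost=100, card=100
step 2: join B via hash
    card(P join B) = 100*50/(5) = 1000
    cost = 100 + 2*50*6 + 100 = 800
step 3: join C via nl
    card(P join C) = 1000*150/(5) = 30000
    cost = 800 + 1000*150 = 150800

150800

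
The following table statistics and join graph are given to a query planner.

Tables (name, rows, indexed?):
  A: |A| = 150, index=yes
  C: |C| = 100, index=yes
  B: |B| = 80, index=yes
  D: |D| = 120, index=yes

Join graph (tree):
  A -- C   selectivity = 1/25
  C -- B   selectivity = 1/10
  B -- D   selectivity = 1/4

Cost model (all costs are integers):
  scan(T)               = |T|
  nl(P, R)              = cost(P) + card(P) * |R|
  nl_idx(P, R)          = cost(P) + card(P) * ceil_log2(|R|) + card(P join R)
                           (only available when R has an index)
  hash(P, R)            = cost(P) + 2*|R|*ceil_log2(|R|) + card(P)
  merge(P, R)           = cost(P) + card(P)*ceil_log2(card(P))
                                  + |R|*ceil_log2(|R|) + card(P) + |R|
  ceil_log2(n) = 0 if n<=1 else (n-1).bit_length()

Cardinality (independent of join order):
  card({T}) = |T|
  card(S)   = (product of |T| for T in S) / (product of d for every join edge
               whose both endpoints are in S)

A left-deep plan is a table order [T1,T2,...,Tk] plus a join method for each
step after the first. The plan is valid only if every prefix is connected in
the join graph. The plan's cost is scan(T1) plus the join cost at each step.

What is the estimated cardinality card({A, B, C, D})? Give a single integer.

Tables in S: A(150), B(80), C(100), D(120)
Edges inside S: A-C(d=25), C-B(d=10), B-D(d=4)
numerator = 150 * 80 * 100 * 120 = 144000000
denominator = 25 * 10 * 4 = 1000
card(S) = 144000000 / 1000 = 144000

144000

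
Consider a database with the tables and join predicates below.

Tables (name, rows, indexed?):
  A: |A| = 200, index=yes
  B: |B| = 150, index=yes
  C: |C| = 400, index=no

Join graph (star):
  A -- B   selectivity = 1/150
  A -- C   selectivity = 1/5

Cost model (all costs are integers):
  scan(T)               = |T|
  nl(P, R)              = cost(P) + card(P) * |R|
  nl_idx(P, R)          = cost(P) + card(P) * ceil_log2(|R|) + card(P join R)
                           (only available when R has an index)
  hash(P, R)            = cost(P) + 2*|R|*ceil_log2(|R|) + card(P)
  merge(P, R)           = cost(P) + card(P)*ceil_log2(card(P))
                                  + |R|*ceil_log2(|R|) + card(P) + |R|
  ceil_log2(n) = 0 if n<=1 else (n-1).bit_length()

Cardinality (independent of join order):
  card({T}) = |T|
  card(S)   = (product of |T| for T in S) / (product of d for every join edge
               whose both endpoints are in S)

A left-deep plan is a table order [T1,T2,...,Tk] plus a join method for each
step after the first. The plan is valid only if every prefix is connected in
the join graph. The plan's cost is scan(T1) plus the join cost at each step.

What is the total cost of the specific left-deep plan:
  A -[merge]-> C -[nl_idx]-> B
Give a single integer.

step 1: scan A: cost=200, card=200
step 2: join C via merge
    card(P join C) = 200*400/(5) = 16000
    cost = 200 + 200*8 + 400*9 + 200 + 400 = 6000
step 3: join B via nl_idx
    card(P join B) = 16000*150/(150) = 16000
    cost = 6000 + 16000*8 + 16000 = 150000

150000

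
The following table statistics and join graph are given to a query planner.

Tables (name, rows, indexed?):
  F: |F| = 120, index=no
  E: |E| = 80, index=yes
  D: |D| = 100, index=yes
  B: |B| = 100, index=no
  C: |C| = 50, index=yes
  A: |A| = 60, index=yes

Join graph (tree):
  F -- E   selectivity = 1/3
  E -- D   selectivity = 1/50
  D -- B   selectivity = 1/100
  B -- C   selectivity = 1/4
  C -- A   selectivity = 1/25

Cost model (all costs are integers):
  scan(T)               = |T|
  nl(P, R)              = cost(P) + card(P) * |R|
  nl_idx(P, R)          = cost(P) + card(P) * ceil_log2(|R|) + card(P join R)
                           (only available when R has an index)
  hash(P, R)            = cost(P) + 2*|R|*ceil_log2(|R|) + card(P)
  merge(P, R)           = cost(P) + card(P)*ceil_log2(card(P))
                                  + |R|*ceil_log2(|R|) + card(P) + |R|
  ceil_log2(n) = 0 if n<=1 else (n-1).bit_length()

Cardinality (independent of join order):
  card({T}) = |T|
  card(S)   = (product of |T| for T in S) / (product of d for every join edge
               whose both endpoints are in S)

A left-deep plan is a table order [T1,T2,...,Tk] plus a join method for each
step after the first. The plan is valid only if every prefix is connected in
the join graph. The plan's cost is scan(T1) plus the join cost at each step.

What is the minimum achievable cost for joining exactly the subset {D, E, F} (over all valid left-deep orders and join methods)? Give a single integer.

Selinger DP over subsets of {D,E,F}:
  {F}: scan cost=120, card=120
  {E}: scan cost=80, card=80
  {D}: scan cost=100, card=100
  {EF}: card=3200; try (E,hash)→1360, (F,merge)→1680, (E,merge)→1720, (F,hash)→1840, (E,nl_idx)→4160, (F,nl)→9680 …(+1); best=1360 via (E,hash)
  {DE}: card=160; try (D,nl_idx)→800, (E,nl_idx)→960, (E,hash)→1320, (D,merge)→1520, (E,merge)→1540, (D,hash)→1560 …(+2); best=800 via (D,nl_idx)
  {DEF}: card=6400; try (F,hash)→2640, (F,merge)→3200, (D,hash)→5960, (F,nl)→20000, (D,nl_idx)→30160, (D,merge)→43760 …(+1); best=2640 via (F,hash)

2640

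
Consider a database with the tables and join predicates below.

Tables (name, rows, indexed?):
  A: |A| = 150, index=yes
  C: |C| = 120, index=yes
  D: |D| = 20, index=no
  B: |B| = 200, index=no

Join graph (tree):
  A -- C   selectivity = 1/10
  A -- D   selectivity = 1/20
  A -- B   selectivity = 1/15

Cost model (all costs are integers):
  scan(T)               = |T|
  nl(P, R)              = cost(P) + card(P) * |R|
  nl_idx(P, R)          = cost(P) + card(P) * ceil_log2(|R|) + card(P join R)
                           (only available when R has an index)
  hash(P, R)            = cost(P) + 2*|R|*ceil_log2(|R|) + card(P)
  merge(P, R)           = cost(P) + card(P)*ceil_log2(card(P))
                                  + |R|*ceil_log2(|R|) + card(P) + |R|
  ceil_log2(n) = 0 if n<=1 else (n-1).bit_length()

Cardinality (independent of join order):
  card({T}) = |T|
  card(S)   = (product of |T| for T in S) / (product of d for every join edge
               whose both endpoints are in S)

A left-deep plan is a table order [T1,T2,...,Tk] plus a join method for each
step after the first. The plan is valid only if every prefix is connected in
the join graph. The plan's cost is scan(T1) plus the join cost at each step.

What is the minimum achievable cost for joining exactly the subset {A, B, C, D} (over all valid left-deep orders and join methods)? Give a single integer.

Selinger DP over subsets of {A,B,C,D}:
  {A}: scan cost=150, card=150
  {C}: scan cost=120, card=120
  {D}: scan cost=20, card=20
  {B}: scan cost=200, card=200
  {AC}: card=1800; try (C,hash)→1980, (A,merge)→2430, (C,merge)→2460, (A,hash)→2640, (A,nl_idx)→2880, (C,nl_idx)→3000 …(+2); best=1980 via (C,hash)
  {AD}: card=150; try (A,nl_idx)→330, (D,hash)→500, (A,merge)→1490, (D,merge)→1620, (A,hash)→2440, (A,nl)→3020 …(+1); best=330 via (A,nl_idx)
  {AB}: card=2000; try (A,hash)→2800, (B,merge)→3300, (A,merge)→3350, (B,hash)→3500, (A,nl_idx)→3800, (B,nl)→30150 …(+1); best=2800 via (A,hash)
  {ACD}: card=1800; try (C,hash)→2160, (C,merge)→2640, (C,nl_idx)→3180, (D,hash)→3980, (C,nl)→18330, (D,merge)→23700 …(+1); best=2160 via (C,hash)
  {ABC}: card=24000; try (C,hash)→6480, (B,hash)→6980, (B,merge)→25380, (C,merge)→27760, (C,nl_idx)→40800, (C,nl)→242800 …(+1); best=6480 via (C,hash)
  {ABD}: card=2000; try (B,merge)→3480, (B,hash)→3680, (D,hash)→5000, (D,merge)→26920, (B,nl)→30330, (D,nl)→42800; best=3480 via (B,merge)
  {ABCD}: card=24000; try (C,hash)→7160, (B,hash)→7160, (B,merge)→25560, (C,merge)→28440, (D,hash)→30680, (C,nl_idx)→41480 …(+4); best=7160 via (C,hash)

7160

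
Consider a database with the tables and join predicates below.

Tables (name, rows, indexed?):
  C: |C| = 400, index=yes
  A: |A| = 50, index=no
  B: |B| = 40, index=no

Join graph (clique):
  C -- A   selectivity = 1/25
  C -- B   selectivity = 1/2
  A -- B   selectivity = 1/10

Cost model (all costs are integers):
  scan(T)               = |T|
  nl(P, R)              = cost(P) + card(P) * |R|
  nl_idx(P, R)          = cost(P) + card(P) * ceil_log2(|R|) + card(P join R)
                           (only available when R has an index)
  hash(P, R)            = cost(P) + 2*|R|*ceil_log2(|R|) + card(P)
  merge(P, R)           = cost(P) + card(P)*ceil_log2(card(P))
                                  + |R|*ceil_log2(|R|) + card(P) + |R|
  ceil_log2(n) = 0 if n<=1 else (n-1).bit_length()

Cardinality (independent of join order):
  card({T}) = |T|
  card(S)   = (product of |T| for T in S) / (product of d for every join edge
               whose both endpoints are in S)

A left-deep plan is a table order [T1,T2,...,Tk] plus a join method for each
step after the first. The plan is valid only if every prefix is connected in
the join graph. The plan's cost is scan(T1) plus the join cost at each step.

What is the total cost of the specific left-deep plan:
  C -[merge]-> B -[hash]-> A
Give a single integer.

step 1: scan C: cost=400, card=400
step 2: join B via merge
    card(P join B) = 400*40/(2) = 8000
    cost = 400 + 400*9 + 40*6 + 400 + 40 = 4680
step 3: join A via hash
    card(P join A) = 8000*50/(25*10) = 1600
    cost = 4680 + 2*50*6 + 8000 = 13280

13280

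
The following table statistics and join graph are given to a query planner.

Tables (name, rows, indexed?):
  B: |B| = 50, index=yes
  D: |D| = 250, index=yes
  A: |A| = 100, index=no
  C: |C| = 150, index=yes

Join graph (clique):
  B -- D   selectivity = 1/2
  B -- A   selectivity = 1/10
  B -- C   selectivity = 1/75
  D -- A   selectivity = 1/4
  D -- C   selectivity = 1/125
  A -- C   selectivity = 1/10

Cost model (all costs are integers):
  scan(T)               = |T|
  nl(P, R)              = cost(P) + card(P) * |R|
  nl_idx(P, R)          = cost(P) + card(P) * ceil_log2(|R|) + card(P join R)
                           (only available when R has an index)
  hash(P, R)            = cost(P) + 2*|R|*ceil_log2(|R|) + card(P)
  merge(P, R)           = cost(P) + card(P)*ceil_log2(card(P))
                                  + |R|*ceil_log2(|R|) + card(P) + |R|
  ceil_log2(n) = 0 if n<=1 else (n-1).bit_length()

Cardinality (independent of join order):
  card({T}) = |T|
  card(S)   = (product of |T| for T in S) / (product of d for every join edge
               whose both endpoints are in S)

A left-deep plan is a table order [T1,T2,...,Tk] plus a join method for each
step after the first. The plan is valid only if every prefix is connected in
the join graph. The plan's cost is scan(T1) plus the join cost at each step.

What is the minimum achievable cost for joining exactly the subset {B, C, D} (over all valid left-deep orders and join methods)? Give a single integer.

1450

Selinger DP over subsets of {B,C,D}:
  {B}: scan cost=50, card=50
  {D}: scan cost=250, card=250
  {C}: scan cost=150, card=150
  {BD}: card=6250; try (B,hash)→1100, (D,merge)→2650, (B,merge)→2850, (D,hash)→4100, (D,nl_idx)→6700, (B,nl_idx)→8000 …(+2); best=1100 via (B,hash)
  {BC}: card=100; try (C,nl_idx)→550, (B,hash)→900, (B,nl_idx)→1150, (C,merge)→1750, (B,merge)→1850, (C,hash)→2500 …(+2); best=550 via (C,nl_idx)
  {CD}: card=300; try (D,nl_idx)→1650, (C,nl_idx)→2550, (C,hash)→2900, (D,merge)→3750, (C,merge)→3850, (D,hash)→4300 …(+2); best=1650 via (D,nl_idx)
  {BCD}: card=100; try (D,nl_idx)→1450, (B,hash)→2550, (B,nl_idx)→3550, (D,merge)→3600, (D,hash)→4650, (B,merge)→5000 …(+6); best=1450 via (D,nl_idx)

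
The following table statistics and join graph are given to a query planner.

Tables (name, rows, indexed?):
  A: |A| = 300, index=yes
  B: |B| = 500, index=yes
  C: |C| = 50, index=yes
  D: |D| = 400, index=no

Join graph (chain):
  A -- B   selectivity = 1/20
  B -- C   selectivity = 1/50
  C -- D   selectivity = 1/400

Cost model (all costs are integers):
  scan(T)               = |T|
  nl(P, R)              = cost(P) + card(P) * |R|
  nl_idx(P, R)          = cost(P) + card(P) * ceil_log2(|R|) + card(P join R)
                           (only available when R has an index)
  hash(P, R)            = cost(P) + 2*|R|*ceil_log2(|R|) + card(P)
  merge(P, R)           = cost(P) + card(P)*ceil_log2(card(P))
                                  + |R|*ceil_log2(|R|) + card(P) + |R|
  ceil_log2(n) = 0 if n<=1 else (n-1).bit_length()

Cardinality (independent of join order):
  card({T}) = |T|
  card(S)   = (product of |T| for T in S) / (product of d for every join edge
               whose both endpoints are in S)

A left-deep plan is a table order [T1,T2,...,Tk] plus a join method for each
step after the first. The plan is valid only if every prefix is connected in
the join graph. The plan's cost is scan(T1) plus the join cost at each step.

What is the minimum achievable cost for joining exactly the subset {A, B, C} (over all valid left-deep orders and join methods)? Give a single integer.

6900

Selinger DP over subsets of {A,B,C}:
  {A}: scan cost=300, card=300
  {B}: scan cost=500, card=500
  {C}: scan cost=50, card=50
  {AB}: card=7500; try (A,hash)→6400, (B,merge)→8300, (A,merge)→8500, (B,hash)→9600, (B,nl_idx)→10500, (A,nl_idx)→12500 …(+2); best=6400 via (A,hash)
  {BC}: card=500; try (B,nl_idx)→1000, (C,hash)→1600, (C,nl_idx)→4000, (B,merge)→5400, (C,merge)→5850, (B,hash)→9100 …(+2); best=1000 via (B,nl_idx)
  {ABC}: card=7500; try (A,hash)→6900, (A,merge)→9000, (A,nl_idx)→13000, (C,hash)→14500, (C,nl_idx)→58900, (C,merge)→111750 …(+2); best=6900 via (A,hash)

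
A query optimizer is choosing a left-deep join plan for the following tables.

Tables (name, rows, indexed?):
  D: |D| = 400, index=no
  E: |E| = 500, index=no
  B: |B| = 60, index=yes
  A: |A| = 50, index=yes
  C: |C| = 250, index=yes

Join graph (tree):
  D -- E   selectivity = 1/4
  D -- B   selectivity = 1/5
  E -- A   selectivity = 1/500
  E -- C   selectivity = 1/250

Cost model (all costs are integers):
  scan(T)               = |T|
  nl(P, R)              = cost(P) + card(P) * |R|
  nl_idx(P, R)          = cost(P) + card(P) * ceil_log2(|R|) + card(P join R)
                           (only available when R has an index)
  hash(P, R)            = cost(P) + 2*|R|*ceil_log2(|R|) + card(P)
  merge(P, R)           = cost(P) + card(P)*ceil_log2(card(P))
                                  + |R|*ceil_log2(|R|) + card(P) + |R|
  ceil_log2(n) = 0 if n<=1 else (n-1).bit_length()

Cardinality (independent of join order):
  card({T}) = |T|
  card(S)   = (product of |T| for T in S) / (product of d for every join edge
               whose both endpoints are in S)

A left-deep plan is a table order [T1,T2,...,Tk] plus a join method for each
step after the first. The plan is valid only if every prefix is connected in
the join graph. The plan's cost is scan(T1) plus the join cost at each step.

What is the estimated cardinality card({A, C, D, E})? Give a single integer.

5000

Tables in S: A(50), C(250), D(400), E(500)
Edges inside S: D-E(d=4), E-A(d=500), E-C(d=250)
numerator = 50 * 250 * 400 * 500 = 2500000000
denominator = 4 * 500 * 250 = 500000
card(S) = 2500000000 / 500000 = 5000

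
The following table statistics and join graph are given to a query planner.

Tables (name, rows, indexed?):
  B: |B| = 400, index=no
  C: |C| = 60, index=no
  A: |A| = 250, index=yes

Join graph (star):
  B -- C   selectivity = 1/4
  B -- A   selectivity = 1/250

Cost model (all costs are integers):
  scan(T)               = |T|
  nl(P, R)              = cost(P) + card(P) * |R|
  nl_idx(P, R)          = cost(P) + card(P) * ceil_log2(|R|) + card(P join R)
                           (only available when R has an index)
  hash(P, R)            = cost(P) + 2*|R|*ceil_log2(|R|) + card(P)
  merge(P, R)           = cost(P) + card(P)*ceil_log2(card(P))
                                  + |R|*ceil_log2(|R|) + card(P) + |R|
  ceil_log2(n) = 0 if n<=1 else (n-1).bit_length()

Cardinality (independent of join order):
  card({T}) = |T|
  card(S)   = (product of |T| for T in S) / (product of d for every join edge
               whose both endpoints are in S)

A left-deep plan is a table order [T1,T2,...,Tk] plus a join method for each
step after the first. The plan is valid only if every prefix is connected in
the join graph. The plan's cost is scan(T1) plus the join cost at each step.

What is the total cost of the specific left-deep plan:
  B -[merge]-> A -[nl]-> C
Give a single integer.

step 1: scan B: cost=400, card=400
step 2: join A via merge
    card(P join A) = 400*250/(250) = 400
    cost = 400 + 400*9 + 250*8 + 400 + 250 = 6650
step 3: join C via nl
    card(P join C) = 400*60/(4) = 6000
    cost = 6650 + 400*60 = 30650

30650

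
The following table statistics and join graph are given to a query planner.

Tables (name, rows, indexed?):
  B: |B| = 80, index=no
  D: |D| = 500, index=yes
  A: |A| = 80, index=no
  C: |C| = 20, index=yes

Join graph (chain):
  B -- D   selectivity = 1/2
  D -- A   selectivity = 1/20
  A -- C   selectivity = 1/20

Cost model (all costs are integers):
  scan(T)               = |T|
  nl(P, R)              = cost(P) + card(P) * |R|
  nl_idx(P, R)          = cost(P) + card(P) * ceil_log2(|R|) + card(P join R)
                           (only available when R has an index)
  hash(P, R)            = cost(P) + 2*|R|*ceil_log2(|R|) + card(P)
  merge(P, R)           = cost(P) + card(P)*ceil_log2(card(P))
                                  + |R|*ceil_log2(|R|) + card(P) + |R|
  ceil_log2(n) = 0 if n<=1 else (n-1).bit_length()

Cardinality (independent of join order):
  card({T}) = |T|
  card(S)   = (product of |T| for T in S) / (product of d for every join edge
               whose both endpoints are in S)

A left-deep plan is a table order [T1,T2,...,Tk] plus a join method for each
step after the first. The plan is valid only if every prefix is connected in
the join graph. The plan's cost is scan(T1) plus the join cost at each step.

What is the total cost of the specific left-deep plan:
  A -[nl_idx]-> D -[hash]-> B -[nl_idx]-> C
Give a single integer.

485920

step 1: scan A: cost=80, card=80
step 2: join D via nl_idx
    card(P join D) = 80*500/(20) = 2000
    cost = 80 + 80*9 + 2000 = 2800
step 3: join B via hash
    card(P join B) = 2000*80/(2) = 80000
    cost = 2800 + 2*80*7 + 2000 = 5920
step 4: join C via nl_idx
    card(P join C) = 80000*20/(20) = 80000
    cost = 5920 + 80000*5 + 80000 = 485920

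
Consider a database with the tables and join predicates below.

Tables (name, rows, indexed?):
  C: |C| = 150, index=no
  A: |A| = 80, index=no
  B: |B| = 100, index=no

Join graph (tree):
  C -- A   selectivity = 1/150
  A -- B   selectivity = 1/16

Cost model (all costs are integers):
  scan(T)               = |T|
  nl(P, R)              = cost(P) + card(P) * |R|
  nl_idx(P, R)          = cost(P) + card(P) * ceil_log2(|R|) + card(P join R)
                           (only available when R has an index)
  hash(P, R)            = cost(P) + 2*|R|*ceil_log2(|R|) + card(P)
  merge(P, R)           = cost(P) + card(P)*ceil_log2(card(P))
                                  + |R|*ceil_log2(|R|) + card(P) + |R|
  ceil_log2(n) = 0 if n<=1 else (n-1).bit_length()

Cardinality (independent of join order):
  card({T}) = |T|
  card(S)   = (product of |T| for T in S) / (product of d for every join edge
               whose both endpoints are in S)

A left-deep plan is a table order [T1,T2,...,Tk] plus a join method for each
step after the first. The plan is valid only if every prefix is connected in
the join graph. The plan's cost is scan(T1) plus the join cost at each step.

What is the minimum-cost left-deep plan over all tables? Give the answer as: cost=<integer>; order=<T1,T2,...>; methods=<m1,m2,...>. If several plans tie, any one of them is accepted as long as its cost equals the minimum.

Selinger DP (subsets sized 1..n):
  {C}: scan cost=150, card=150
  {A}: scan cost=80, card=80
  {B}: scan cost=100, card=100
  {AC}: card=80; try (A,hash)→1420, (C,merge)→2070, (A,merge)→2140, (C,hash)→2560, (C,nl)→12080, (A,nl)→12150; best=1420 via (A,hash)
  {AB}: card=500; try (A,hash)→1320, (B,merge)→1520, (A,merge)→1540, (B,hash)→1560, (B,nl)→8080, (A,nl)→8100; best=1320 via (A,hash)
  {ABC}: card=500; try (B,merge)→2860, (B,hash)→2900, (C,hash)→4220, (C,merge)→7670, (B,nl)→9420, (C,nl)→76320; best=2860 via (B,merge)

cost=2860; order=C,A,B; methods=hash,merge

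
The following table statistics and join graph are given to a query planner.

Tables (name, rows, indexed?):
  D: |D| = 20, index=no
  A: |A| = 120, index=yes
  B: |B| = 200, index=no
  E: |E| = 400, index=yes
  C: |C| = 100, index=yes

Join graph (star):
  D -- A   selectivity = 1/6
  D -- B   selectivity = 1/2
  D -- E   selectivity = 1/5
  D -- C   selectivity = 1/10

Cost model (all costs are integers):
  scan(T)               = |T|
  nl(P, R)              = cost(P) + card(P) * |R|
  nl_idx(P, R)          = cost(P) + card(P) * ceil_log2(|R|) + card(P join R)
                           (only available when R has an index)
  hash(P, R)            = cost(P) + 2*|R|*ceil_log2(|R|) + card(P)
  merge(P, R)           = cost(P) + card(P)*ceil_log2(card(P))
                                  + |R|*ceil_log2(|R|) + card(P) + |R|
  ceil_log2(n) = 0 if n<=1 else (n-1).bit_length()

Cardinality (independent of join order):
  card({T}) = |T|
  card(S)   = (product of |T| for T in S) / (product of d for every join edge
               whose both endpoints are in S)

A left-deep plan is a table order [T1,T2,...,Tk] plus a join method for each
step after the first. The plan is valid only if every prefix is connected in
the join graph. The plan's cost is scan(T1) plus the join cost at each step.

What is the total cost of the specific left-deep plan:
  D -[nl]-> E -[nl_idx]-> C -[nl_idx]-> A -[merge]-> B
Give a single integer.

step 1: scan D: cost=20, card=20
step 2: join E via nl
    card(P join E) = 20*400/(5) = 1600
    cost = 20 + 20*400 = 8020
step 3: join C via nl_idx
    card(P join C) = 1600*100/(10) = 16000
    cost = 8020 + 1600*7 + 16000 = 35220
step 4: join A via nl_idx
    card(P join A) = 16000*120/(6) = 320000
    cost = 35220 + 16000*7 + 320000 = 467220
step 5: join B via merge
    card(P join B) = 320000*200/(2) = 32000000
    cost = 467220 + 320000*19 + 200*8 + 320000 + 200 = 6869020

6869020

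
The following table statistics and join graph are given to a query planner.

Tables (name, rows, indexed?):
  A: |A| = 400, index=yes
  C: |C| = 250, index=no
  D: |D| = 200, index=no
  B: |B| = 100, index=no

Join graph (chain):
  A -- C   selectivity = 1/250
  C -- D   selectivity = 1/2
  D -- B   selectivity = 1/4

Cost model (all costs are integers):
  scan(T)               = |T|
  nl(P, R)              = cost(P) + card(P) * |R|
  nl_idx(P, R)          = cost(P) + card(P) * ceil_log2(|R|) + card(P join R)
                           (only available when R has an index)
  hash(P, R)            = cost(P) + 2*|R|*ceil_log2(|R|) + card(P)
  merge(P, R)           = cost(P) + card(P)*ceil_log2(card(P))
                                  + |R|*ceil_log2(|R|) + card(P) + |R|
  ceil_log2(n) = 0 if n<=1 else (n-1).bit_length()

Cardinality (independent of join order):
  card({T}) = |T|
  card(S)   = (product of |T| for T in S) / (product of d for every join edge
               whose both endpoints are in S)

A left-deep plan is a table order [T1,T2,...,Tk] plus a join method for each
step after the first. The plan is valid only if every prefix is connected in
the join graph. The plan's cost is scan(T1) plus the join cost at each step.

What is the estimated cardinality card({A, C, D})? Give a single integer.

40000

Tables in S: A(400), C(250), D(200)
Edges inside S: A-C(d=250), C-D(d=2)
numerator = 400 * 250 * 200 = 20000000
denominator = 250 * 2 = 500
card(S) = 20000000 / 500 = 40000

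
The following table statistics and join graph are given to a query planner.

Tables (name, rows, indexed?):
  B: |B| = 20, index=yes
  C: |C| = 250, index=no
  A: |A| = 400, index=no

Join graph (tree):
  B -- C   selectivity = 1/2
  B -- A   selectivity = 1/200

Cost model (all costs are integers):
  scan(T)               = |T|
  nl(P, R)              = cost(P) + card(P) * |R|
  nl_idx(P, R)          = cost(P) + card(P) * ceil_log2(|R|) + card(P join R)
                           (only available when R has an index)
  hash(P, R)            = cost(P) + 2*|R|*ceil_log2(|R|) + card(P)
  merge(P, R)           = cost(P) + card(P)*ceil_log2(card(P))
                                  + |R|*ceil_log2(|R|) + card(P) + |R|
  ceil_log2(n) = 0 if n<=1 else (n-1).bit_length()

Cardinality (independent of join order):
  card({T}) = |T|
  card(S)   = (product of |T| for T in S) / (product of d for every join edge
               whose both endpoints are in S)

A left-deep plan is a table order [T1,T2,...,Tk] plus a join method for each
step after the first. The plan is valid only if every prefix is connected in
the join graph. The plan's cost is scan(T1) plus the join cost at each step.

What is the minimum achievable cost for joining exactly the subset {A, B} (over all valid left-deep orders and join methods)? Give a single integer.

Selinger DP over subsets of {A,B}:
  {B}: scan cost=20, card=20
  {A}: scan cost=400, card=400
  {AB}: card=40; try (B,hash)→1000, (B,nl_idx)→2440, (A,merge)→4140, (B,merge)→4520, (A,hash)→7240, (A,nl)→8020 …(+1); best=1000 via (B,hash)

1000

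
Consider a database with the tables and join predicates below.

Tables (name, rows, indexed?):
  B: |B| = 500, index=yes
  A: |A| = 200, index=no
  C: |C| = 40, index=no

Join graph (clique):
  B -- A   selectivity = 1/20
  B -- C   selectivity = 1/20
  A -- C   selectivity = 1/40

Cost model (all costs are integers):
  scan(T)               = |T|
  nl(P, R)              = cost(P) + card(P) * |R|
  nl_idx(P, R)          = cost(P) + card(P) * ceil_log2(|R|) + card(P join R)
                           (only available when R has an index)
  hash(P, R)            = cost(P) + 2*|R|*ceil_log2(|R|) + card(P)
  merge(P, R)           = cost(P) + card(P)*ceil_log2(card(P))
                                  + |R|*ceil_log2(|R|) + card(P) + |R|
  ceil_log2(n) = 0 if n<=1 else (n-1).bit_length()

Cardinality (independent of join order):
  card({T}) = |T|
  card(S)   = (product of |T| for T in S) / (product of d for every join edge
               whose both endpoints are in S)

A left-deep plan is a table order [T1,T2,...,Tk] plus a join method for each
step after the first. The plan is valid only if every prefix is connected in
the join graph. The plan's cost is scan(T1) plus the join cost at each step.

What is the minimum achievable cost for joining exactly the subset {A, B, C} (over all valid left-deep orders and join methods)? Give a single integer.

2930

Selinger DP over subsets of {A,B,C}:
  {B}: scan cost=500, card=500
  {A}: scan cost=200, card=200
  {C}: scan cost=40, card=40
  {AB}: card=5000; try (A,hash)→4200, (B,merge)→7000, (B,nl_idx)→7000, (A,merge)→7300, (B,hash)→9400, (B,nl)→100200 …(+1); best=4200 via (A,hash)
  {BC}: card=1000; try (B,nl_idx)→1400, (C,hash)→1480, (B,merge)→5320, (C,merge)→5780, (B,hash)→9080, (B,nl)→20040 …(+1); best=1400 via (B,nl_idx)
  {AC}: card=200; try (C,hash)→880, (A,merge)→2120, (C,merge)→2280, (A,hash)→3280, (A,nl)→8040, (C,nl)→8200; best=880 via (C,hash)
  {ABC}: card=250; try (B,nl_idx)→2930, (A,hash)→5600, (B,merge)→7680, (C,hash)→9680, (B,hash)→10080, (A,merge)→14200 …(+4); best=2930 via (B,nl_idx)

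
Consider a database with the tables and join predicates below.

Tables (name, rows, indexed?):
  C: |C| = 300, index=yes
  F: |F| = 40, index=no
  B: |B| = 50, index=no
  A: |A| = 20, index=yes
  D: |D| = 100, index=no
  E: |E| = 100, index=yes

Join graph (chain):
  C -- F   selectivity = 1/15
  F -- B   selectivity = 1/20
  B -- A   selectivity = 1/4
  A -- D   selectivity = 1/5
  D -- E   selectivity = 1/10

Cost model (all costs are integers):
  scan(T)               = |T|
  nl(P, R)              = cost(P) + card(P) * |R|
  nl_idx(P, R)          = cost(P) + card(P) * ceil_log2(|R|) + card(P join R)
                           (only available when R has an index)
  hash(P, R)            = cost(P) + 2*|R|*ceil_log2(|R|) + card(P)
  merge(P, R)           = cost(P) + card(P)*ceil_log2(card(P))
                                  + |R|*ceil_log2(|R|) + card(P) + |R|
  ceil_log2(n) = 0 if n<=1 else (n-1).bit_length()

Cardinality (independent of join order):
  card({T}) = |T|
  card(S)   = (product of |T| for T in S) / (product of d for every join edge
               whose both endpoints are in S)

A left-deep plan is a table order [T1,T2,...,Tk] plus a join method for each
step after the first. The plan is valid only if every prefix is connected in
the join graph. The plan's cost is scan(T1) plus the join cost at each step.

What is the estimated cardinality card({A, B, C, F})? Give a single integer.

10000

Tables in S: A(20), B(50), C(300), F(40)
Edges inside S: C-F(d=15), F-B(d=20), B-A(d=4)
numerator = 20 * 50 * 300 * 40 = 12000000
denominator = 15 * 20 * 4 = 1200
card(S) = 12000000 / 1200 = 10000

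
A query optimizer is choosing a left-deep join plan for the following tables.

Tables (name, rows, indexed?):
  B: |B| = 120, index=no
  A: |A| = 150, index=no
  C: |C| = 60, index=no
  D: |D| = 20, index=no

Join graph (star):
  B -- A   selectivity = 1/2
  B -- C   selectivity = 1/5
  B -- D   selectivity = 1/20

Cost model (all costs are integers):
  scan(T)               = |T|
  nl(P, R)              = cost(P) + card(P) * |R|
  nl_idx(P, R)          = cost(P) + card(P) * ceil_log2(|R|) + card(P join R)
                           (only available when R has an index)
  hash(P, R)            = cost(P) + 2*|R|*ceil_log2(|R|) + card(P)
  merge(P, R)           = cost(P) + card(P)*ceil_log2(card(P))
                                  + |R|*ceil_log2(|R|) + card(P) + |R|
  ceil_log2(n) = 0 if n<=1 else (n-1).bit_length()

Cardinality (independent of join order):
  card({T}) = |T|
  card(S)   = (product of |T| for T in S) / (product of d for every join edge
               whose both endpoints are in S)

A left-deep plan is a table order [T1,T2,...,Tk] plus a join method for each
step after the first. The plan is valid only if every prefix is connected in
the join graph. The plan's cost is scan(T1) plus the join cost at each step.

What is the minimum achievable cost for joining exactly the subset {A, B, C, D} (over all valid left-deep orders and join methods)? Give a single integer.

5120

Selinger DP over subsets of {A,B,C,D}:
  {B}: scan cost=120, card=120
  {A}: scan cost=150, card=150
  {C}: scan cost=60, card=60
  {D}: scan cost=20, card=20
  {AB}: card=9000; try (B,hash)→1980, (A,merge)→2430, (B,merge)→2460, (A,hash)→2640, (A,nl)→18120, (B,nl)→18150; best=1980 via (B,hash)
  {BC}: card=1440; try (C,hash)→960, (B,merge)→1440, (C,merge)→1500, (B,hash)→1800, (B,nl)→7260, (C,nl)→7320; best=960 via (C,hash)
  {BD}: card=120; try (D,hash)→440, (B,merge)→1100, (D,merge)→1200, (B,hash)→1720, (B,nl)→2420, (D,nl)→2520; best=440 via (D,hash)
  {ABC}: card=108000; try (A,hash)→4800, (C,hash)→11700, (A,merge)→19590, (C,merge)→137400, (A,nl)→216960, (C,nl)→541980; best=4800 via (A,hash)
  {ABD}: card=9000; try (A,merge)→2750, (A,hash)→2960, (D,hash)→11180, (A,nl)→18440, (D,merge)→137100, (D,nl)→181980; best=2750 via (A,merge)
  {BCD}: card=1440; try (C,hash)→1280, (C,merge)→1820, (D,hash)→2600, (C,nl)→7640, (D,merge)→18360, (D,nl)→29760; best=1280 via (C,hash)
  {ABCD}: card=108000; try (A,hash)→5120, (C,hash)→12470, (A,merge)→19910, (D,hash)→113000, (C,merge)→138170, (A,nl)→217280 …(+3); best=5120 via (A,hash)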